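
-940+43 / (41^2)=-939.97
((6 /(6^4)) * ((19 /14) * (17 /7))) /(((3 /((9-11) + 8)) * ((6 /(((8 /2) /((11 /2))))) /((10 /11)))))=1615 /480249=0.00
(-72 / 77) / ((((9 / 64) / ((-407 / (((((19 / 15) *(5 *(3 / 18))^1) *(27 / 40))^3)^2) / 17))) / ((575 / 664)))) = 356935270400000000 / 338746009478373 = 1053.70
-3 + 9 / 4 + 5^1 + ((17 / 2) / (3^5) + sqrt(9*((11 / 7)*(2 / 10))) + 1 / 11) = 3*sqrt(385) / 35 + 46787 / 10692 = 6.06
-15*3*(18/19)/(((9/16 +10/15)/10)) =-388800/1121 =-346.83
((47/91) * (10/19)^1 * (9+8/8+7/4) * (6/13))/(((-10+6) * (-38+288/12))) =33135/1258712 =0.03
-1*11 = -11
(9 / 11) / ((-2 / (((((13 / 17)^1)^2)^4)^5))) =-3250697832760783013369287898772061408898858409 / 363395492389171132062343618249694848637488001990422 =-0.00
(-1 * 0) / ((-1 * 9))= 0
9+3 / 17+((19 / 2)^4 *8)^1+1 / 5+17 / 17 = 11079049 / 170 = 65170.88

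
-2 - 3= -5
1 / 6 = 0.17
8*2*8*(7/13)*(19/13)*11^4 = 249248384/169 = 1474842.51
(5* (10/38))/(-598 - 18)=-25/11704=-0.00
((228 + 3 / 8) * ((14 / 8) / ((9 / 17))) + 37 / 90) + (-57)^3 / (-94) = 184458839 / 67680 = 2725.46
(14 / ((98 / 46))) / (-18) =-23 / 63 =-0.37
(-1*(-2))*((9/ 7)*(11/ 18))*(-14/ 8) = -11/ 4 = -2.75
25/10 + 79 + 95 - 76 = 100.50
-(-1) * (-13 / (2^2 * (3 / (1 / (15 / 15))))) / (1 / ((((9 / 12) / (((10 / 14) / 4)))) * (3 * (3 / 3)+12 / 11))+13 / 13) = -819 / 800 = -1.02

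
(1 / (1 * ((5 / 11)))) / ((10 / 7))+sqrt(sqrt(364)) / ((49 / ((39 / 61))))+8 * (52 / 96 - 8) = -8719 / 150+39 * sqrt(2) * 91^(1 / 4) / 2989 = -58.07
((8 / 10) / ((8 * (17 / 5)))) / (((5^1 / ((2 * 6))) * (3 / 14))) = 28 / 85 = 0.33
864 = 864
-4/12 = -1/3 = -0.33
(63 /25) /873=7 /2425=0.00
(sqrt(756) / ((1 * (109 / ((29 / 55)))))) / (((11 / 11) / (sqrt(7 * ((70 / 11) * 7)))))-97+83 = -14+8526 * sqrt(330) / 65945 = -11.65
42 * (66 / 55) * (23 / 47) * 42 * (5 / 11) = 243432 / 517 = 470.85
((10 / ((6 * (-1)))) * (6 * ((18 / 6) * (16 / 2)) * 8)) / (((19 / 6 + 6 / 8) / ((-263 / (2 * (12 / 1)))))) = 252480 / 47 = 5371.91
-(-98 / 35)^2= -196 / 25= -7.84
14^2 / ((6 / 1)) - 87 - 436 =-1471 / 3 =-490.33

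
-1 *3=-3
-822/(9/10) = -2740/3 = -913.33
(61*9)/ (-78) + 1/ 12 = -6.96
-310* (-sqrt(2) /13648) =0.03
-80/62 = -40/31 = -1.29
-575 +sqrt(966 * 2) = -531.05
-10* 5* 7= -350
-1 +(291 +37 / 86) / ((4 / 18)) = 225395 / 172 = 1310.44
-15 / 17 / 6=-5 / 34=-0.15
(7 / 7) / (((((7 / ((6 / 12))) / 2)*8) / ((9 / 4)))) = 9 / 224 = 0.04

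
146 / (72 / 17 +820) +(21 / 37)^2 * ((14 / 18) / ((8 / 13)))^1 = 22415593 / 38364856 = 0.58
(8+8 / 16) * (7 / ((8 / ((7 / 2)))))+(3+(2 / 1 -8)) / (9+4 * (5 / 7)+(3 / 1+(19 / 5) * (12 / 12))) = 540589 / 20896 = 25.87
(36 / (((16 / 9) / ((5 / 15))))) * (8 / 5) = 54 / 5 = 10.80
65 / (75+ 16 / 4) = 65 / 79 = 0.82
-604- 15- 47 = -666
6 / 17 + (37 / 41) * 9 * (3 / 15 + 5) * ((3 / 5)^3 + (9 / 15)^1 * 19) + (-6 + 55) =235213447 / 435625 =539.94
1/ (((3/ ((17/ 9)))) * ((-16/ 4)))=-17/ 108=-0.16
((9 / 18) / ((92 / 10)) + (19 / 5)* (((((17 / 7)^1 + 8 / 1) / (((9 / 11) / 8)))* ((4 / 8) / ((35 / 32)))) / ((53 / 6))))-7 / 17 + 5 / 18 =18253195139 / 913884300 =19.97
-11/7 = -1.57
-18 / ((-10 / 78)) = 702 / 5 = 140.40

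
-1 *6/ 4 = -3/ 2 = -1.50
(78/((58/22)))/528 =13/232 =0.06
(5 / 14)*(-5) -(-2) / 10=-111 / 70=-1.59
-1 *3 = -3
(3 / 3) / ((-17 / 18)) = -18 / 17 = -1.06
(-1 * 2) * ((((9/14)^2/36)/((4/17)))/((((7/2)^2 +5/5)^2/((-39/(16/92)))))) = 137241/1101128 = 0.12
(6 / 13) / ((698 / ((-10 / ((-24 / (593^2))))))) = 1758245 / 18148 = 96.88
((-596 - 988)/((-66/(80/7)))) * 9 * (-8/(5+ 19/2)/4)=-69120/203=-340.49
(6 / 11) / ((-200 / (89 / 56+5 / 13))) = -4311 / 800800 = -0.01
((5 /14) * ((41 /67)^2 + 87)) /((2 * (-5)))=-14008 /4489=-3.12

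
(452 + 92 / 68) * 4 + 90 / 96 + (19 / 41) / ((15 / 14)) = 303576697 / 167280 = 1814.78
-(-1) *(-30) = -30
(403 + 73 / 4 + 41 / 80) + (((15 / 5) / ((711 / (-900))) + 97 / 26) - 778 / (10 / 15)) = -61234193 / 82160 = -745.30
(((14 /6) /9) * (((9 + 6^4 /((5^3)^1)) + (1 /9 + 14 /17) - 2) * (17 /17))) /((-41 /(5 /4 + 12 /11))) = -126188699 /465770250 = -0.27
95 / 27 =3.52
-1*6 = -6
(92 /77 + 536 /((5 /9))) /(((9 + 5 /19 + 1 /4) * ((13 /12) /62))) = 7009721984 /1206205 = 5811.39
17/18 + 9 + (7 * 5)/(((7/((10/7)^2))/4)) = 44771/882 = 50.76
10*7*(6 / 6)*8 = 560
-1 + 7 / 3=4 / 3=1.33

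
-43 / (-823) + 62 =51069 / 823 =62.05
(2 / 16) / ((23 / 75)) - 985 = -181165 / 184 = -984.59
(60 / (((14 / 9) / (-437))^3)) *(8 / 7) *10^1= -36502540342200 / 2401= -15203057202.08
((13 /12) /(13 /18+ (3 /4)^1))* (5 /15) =13 /53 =0.25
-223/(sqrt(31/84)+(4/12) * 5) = -93660/607+1338 * sqrt(651)/607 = -98.06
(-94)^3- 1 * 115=-830699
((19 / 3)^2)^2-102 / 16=1038437 / 648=1602.53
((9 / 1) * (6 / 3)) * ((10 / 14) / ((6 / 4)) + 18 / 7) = 384 / 7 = 54.86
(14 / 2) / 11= 7 / 11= 0.64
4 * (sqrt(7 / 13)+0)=4 * sqrt(91) / 13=2.94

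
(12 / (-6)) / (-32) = 1 / 16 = 0.06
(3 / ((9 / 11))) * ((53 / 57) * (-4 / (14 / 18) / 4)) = -4.38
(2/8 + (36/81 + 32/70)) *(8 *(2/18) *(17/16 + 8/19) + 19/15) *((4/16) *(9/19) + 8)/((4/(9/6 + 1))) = 3957975407/261999360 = 15.11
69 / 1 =69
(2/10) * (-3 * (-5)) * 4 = 12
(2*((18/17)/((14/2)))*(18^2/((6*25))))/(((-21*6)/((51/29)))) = -324/35525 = -0.01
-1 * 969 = -969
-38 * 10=-380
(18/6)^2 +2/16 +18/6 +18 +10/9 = 2249/72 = 31.24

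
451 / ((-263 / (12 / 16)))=-1353 / 1052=-1.29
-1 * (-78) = 78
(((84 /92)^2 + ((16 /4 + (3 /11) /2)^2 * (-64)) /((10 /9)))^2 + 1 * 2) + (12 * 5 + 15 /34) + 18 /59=199235113774184618299 /205472176862150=969645.22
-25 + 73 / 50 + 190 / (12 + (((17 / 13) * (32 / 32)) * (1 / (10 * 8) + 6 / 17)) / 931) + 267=21520136603 / 82995550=259.29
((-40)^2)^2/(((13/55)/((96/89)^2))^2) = 657733976064000000/10603438729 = 62030251.97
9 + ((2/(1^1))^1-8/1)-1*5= -2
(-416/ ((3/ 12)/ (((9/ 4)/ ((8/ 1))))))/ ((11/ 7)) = -3276/ 11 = -297.82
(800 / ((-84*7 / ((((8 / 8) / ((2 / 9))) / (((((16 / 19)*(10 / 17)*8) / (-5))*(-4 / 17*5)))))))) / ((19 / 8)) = -4335 / 1568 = -2.76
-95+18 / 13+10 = -1087 / 13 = -83.62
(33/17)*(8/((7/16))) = 4224/119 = 35.50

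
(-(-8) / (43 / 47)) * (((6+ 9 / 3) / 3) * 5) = 5640 / 43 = 131.16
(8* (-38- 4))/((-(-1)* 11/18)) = -6048/11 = -549.82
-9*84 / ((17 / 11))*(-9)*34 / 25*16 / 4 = 23950.08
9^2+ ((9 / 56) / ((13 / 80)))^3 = 61768251 / 753571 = 81.97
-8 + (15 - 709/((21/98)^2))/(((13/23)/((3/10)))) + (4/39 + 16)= -3189907/390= -8179.25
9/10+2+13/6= 76/15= 5.07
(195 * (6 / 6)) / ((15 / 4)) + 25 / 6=337 / 6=56.17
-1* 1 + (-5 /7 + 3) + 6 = 51 /7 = 7.29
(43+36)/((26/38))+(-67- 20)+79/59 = 22857/767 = 29.80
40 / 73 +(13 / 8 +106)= 63173 / 584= 108.17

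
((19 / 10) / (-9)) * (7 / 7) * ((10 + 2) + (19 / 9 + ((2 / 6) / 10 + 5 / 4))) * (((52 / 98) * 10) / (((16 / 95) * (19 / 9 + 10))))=-13004303 / 1538208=-8.45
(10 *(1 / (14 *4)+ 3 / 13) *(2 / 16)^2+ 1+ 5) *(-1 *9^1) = -1266129 / 23296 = -54.35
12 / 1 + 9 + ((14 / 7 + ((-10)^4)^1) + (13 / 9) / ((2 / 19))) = 180661 / 18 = 10036.72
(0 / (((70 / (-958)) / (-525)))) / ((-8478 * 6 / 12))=0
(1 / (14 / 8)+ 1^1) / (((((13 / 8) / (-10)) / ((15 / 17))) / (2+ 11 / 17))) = -594000 / 26299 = -22.59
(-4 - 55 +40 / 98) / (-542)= 2871 / 26558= 0.11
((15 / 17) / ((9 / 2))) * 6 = 20 / 17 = 1.18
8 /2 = 4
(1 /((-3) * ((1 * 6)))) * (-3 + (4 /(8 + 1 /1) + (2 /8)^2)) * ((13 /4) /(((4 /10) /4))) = 23335 /5184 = 4.50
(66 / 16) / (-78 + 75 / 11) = -121 / 2088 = -0.06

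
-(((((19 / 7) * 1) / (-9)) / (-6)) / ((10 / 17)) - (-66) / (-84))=0.70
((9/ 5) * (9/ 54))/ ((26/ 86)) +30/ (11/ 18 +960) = 2300739/ 2247830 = 1.02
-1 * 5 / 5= -1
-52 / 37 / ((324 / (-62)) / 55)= 44330 / 2997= 14.79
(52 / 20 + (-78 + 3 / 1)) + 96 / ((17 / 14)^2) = -10538 / 1445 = -7.29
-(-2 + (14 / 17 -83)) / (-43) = -1431 / 731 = -1.96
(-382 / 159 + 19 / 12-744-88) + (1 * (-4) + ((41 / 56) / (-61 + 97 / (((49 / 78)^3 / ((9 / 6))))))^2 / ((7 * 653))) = -21285916041778080865103911 / 25436697066380290590912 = -836.82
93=93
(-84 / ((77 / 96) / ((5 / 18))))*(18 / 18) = -29.09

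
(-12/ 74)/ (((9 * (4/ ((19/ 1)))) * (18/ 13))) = -247/ 3996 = -0.06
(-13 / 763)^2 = 169 / 582169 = 0.00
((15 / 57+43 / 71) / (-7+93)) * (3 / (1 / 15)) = 0.45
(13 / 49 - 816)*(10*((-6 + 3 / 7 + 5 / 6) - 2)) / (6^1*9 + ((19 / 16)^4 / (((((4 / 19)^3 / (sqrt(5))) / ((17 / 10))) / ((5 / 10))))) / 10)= 143279400205384270479360000 / 61560811261538847401633 - 144193431577145027801907200*sqrt(5) / 184682433784616542204899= 581.60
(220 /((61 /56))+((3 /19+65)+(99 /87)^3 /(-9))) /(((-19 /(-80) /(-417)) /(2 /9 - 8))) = 5873929180924000 /1611210507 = 3645662.16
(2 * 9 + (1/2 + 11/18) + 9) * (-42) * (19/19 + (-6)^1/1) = 17710/3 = 5903.33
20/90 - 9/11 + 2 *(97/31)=17377/3069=5.66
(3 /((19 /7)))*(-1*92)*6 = -11592 /19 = -610.11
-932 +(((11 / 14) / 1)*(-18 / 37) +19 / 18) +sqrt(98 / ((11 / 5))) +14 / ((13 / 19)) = -55203893 / 60606 +7*sqrt(110) / 11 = -904.19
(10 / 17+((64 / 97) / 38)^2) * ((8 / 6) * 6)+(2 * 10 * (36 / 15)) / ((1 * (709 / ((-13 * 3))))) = 84661711680 / 40939810397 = 2.07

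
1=1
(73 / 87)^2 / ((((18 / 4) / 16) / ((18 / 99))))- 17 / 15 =-2540929 / 3746655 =-0.68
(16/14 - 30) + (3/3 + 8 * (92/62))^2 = 920285/6727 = 136.80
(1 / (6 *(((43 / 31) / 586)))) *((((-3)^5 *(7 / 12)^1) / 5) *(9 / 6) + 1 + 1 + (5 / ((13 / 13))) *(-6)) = -25623143 / 5160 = -4965.73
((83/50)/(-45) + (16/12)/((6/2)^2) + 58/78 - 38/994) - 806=-35115456289/43611750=-805.18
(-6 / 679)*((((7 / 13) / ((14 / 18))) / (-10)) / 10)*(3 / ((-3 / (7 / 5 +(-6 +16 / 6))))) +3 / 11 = 6623121 / 24274250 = 0.27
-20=-20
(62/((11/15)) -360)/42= -505/77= -6.56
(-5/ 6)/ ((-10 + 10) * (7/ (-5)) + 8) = -5/ 48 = -0.10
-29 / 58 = -1 / 2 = -0.50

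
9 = 9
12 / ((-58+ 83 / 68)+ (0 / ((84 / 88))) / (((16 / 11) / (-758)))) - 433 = -557543 / 1287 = -433.21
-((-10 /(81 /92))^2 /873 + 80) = -459066640 /5727753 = -80.15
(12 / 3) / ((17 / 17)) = 4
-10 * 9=-90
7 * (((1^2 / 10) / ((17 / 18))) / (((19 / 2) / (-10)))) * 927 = -233604 / 323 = -723.23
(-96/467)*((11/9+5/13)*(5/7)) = -30080/127491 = -0.24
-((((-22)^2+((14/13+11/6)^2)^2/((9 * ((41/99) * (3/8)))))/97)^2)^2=-8614580371359871424646845367120555653719140625/9286692765801423191513479700365515493594896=-927.63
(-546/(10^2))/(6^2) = -0.15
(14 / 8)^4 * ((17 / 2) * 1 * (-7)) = -285719 / 512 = -558.04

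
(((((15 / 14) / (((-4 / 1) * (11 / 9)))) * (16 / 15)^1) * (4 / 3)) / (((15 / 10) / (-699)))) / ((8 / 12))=217.87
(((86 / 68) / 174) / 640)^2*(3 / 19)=1849 / 90792217804800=0.00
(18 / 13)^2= 324 / 169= 1.92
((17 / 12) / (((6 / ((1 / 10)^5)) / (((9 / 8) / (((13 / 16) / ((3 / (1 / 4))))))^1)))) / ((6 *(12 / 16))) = 17 / 1950000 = 0.00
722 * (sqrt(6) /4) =442.13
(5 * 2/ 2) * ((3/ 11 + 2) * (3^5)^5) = 105911076180375/ 11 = 9628279652761.36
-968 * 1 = -968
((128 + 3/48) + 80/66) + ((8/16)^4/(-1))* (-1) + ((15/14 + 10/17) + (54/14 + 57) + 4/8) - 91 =101.35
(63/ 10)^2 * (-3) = -11907/ 100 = -119.07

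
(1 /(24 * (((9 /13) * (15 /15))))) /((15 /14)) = 91 /1620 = 0.06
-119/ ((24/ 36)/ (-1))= 357/ 2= 178.50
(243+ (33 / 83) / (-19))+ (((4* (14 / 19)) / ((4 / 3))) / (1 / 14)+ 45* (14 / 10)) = 336.93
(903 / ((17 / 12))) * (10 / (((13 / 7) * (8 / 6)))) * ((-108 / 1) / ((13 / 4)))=-245760480 / 2873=-85541.41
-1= -1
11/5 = 2.20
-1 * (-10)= 10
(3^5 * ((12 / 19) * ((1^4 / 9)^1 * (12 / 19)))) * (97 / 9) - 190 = -26686 / 361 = -73.92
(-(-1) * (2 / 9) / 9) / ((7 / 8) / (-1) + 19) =16 / 11745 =0.00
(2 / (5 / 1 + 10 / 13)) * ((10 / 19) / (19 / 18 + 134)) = 24 / 17765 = 0.00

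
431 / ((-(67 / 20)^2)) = -172400 / 4489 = -38.40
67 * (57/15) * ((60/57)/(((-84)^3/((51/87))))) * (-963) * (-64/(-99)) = 487492/2954259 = 0.17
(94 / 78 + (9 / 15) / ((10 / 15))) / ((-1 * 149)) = -821 / 58110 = -0.01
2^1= 2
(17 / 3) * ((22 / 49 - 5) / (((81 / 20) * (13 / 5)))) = -379100 / 154791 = -2.45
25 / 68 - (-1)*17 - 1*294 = -18811 / 68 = -276.63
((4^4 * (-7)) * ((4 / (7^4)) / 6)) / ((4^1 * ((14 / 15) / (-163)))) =52160 / 2401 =21.72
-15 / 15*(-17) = 17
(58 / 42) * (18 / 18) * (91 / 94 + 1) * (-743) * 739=-2945798105 / 1974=-1492298.94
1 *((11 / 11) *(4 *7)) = 28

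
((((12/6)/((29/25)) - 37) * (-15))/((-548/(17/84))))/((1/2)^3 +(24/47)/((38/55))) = -0.23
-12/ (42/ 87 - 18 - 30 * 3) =174/ 1559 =0.11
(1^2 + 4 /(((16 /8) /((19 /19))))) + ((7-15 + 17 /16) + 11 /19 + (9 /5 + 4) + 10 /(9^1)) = 48599 /13680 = 3.55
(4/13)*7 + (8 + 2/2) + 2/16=1173/104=11.28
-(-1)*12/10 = 1.20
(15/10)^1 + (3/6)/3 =5/3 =1.67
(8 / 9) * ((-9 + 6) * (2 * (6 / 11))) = -32 / 11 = -2.91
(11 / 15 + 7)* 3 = 116 / 5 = 23.20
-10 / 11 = -0.91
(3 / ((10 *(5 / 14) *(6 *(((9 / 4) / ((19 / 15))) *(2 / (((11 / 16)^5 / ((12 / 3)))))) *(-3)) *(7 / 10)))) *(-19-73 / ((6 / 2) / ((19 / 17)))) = 1802321741 / 54145843200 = 0.03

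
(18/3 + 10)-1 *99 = -83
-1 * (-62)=62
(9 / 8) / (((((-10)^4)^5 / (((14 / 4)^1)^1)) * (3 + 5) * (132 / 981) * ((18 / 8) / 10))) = 2289 / 14080000000000000000000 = 0.00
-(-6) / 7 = 6 / 7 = 0.86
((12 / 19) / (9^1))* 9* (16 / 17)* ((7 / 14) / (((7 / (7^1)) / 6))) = 576 / 323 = 1.78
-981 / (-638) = 981 / 638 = 1.54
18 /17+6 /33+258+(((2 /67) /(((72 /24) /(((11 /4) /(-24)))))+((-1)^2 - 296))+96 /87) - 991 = -53663509189 /52321104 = -1025.66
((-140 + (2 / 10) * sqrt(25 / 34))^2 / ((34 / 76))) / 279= 12661619 / 80631 - 5320 * sqrt(34) / 80631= 156.65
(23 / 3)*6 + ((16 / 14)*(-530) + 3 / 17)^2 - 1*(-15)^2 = 5189964662 / 14161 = 366497.05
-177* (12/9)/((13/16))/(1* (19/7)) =-26432/247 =-107.01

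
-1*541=-541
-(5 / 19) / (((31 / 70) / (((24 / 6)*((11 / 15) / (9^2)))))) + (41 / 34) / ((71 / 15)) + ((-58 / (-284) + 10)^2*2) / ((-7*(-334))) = 0.32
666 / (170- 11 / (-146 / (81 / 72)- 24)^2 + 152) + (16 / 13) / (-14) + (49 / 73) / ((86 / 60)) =431418268765882 / 176181430770709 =2.45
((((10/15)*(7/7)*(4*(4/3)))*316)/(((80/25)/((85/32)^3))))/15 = 438.69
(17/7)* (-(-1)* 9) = 21.86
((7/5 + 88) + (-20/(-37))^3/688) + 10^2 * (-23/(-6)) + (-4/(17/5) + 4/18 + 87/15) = 795757188992/1666230435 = 477.58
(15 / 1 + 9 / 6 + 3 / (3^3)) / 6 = 2.77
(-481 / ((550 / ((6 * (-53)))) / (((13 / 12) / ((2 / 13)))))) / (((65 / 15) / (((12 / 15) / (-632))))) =-0.57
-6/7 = -0.86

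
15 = 15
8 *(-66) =-528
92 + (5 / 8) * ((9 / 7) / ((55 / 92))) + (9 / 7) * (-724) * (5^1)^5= -63994375 / 22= -2908835.23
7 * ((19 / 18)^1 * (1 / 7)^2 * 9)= 19 / 14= 1.36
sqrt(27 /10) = 3*sqrt(30) /10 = 1.64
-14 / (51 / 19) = -266 / 51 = -5.22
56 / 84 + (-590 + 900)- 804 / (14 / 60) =-65836 / 21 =-3135.05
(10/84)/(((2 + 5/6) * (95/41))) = 41/2261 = 0.02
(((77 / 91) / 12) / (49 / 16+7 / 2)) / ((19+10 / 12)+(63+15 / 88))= 3872 / 29911245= 0.00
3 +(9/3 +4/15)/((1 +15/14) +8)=7031/2115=3.32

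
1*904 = 904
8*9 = 72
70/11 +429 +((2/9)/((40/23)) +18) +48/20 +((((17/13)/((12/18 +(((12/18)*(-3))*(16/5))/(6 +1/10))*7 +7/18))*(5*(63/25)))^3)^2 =8930537276432789561858643905560901/63935492842009037300095687500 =139680.43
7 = 7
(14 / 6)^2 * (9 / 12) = 49 / 12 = 4.08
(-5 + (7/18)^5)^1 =-9431033/1889568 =-4.99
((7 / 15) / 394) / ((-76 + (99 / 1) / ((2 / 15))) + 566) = 7 / 7284075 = 0.00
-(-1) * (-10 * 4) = -40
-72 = -72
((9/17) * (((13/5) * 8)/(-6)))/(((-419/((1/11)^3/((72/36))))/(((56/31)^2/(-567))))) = -11648/1229980301055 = -0.00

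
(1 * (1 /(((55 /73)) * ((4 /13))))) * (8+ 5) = 12337 /220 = 56.08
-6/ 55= -0.11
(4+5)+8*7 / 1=65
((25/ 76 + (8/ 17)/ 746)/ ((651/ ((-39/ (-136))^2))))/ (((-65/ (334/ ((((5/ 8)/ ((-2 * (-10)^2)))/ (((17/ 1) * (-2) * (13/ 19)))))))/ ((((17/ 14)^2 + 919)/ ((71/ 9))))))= -21835571830417917/ 117513572784524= -185.81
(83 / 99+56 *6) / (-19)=-33347 / 1881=-17.73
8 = 8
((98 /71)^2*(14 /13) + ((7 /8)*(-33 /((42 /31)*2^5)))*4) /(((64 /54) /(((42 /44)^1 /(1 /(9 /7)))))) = -0.63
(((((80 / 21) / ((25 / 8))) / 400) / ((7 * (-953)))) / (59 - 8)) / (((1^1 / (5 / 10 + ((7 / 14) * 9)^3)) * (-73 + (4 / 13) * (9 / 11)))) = 0.00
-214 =-214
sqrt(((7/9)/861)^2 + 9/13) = sqrt(143377702)/14391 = 0.83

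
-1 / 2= -0.50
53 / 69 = 0.77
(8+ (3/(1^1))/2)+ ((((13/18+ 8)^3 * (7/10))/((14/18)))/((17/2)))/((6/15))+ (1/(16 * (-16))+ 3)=66323311/352512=188.14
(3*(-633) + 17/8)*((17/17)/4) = -15175/32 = -474.22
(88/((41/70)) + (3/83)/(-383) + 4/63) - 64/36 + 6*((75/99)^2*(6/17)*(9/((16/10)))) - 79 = 76.37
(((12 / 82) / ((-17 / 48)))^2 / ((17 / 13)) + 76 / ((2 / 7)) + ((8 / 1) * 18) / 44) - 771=-45568196815 / 90846283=-501.60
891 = 891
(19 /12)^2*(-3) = -7.52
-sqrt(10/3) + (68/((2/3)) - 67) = 35 - sqrt(30)/3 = 33.17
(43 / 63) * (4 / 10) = 86 / 315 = 0.27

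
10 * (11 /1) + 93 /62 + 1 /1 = 225 /2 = 112.50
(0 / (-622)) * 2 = 0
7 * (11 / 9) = 77 / 9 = 8.56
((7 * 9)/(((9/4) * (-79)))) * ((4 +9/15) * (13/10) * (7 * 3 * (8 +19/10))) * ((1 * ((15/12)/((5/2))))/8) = -27.54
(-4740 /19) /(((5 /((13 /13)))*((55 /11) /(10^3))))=-189600 /19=-9978.95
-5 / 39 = -0.13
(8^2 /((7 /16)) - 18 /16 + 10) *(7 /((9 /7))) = 60823 /72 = 844.76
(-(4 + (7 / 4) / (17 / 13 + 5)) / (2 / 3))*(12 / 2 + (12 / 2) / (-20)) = -36.57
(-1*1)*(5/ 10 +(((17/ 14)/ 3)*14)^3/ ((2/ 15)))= -12287/ 9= -1365.22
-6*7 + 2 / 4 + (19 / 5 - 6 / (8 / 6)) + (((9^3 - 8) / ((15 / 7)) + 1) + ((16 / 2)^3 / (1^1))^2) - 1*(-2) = 3936619 / 15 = 262441.27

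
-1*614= -614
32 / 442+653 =144329 / 221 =653.07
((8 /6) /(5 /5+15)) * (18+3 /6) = 37 /24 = 1.54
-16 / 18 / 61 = -8 / 549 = -0.01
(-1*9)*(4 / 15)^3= -64 / 375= -0.17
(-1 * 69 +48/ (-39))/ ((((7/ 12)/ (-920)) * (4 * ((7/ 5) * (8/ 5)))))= 7874625/ 637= 12362.05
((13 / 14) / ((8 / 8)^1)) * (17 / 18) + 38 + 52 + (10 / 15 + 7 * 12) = 44237 / 252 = 175.54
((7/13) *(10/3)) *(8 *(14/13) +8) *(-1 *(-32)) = 161280/169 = 954.32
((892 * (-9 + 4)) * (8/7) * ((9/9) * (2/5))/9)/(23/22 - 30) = 313984/40131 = 7.82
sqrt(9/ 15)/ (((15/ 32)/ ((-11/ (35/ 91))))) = -4576 * sqrt(15)/ 375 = -47.26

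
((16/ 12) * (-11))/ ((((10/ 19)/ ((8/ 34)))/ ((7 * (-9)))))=35112/ 85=413.08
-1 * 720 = -720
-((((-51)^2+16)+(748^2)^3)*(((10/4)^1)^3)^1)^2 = -479335065119781245089486192829058765625/64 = -7489610392496581954523222000000000000.00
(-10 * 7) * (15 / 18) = -175 / 3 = -58.33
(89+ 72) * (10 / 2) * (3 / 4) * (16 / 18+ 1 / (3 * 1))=8855 / 12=737.92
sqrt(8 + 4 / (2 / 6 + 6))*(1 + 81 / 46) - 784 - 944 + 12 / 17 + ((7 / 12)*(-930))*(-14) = 127*sqrt(779) / 437 + 99751 / 17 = 5875.82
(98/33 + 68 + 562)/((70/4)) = 5968/165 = 36.17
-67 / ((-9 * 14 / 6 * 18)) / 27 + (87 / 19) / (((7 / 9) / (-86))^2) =75990403207 / 1357398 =55982.40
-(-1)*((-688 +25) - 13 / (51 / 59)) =-34580 / 51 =-678.04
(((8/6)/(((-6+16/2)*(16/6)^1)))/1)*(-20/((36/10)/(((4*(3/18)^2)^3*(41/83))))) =-1025/1089126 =-0.00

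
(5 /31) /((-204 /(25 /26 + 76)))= -3335 /54808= -0.06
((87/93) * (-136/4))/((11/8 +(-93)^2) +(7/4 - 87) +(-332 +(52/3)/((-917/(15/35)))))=-50633072/13106397589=-0.00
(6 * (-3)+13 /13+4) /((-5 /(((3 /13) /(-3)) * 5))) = -1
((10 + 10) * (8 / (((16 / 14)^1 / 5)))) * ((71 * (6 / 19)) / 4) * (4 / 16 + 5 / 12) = 2615.79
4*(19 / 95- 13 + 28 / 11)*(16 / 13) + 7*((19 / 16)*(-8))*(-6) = 249189 / 715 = 348.52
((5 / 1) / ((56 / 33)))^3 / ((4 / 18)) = 40429125 / 351232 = 115.11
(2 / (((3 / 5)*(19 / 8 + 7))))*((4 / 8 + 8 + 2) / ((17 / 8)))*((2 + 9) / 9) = 4928 / 2295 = 2.15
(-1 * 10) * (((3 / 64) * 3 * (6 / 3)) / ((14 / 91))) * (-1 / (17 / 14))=4095 / 272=15.06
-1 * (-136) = 136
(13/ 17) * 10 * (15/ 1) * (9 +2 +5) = 31200/ 17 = 1835.29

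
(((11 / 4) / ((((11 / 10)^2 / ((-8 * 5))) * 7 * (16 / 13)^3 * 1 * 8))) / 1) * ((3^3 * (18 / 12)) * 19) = -670.04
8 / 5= 1.60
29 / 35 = 0.83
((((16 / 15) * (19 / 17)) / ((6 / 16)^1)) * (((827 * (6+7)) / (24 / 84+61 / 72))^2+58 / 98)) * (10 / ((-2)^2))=1749397310169695168 / 2444329377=715696225.98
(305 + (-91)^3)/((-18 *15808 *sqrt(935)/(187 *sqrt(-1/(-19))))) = 376633 *sqrt(17765)/13515840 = 3.71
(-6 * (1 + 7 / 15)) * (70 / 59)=-616 / 59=-10.44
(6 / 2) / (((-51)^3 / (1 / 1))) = -1 / 44217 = -0.00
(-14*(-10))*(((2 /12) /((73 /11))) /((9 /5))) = 3850 /1971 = 1.95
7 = 7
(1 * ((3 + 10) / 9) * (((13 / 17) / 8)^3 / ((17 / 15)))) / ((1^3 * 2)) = 142805 / 256576512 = 0.00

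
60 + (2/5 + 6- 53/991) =328747/4955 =66.35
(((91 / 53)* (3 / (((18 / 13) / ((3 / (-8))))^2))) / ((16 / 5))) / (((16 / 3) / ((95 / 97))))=7305025 / 336920576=0.02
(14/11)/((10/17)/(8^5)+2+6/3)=3899392/12255287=0.32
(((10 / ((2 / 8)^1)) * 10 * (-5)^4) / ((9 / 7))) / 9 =1750000 / 81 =21604.94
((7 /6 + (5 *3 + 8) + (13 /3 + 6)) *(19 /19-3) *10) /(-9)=230 /3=76.67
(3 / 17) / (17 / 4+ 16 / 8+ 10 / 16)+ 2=1894 / 935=2.03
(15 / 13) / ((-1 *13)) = -15 / 169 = -0.09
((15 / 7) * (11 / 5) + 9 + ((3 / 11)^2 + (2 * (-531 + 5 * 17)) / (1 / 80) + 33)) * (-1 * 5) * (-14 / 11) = -604022900 / 1331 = -453811.34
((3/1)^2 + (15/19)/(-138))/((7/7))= 7861/874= 8.99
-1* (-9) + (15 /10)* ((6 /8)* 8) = 18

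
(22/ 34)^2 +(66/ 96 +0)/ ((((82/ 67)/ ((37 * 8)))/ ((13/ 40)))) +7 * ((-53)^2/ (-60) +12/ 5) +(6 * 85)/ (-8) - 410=-4153077181/ 5687520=-730.21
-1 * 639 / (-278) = 639 / 278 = 2.30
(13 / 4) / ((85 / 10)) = 13 / 34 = 0.38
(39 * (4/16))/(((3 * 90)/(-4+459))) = 1183/72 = 16.43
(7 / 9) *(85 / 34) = 35 / 18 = 1.94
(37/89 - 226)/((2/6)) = -60231/89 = -676.75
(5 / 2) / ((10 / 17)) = 17 / 4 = 4.25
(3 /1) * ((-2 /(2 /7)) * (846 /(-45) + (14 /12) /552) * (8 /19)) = 2179051 /13110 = 166.21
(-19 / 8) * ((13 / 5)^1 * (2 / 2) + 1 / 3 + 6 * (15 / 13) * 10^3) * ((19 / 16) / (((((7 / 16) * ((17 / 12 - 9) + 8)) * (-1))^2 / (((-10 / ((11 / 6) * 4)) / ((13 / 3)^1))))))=421248809088 / 2277275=184979.33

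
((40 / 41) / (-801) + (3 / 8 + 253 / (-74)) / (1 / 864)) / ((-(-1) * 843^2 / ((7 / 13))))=-22369854556 / 11225781852129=-0.00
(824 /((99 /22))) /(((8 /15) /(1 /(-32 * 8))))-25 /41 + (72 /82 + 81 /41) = 14213 /15744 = 0.90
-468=-468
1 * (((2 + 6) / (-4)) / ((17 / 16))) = -32 / 17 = -1.88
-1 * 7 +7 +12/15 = 0.80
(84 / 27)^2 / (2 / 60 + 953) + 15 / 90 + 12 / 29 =26443939 / 44773506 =0.59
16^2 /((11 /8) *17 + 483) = 2048 /4051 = 0.51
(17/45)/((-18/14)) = -119/405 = -0.29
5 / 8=0.62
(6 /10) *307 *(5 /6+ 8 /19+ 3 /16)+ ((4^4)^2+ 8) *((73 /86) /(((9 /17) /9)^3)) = 3573111560375 /13072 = 273340847.64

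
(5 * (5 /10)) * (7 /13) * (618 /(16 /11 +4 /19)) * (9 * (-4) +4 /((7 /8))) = -5919925 /377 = -15702.72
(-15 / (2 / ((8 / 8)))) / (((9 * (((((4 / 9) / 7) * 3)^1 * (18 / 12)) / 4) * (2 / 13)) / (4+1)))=-2275 / 6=-379.17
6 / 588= 1 / 98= 0.01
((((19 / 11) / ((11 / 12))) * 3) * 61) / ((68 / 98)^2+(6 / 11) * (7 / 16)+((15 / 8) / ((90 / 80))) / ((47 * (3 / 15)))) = 113002277472 / 294087299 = 384.25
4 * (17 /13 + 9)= 536 /13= 41.23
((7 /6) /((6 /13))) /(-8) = -91 /288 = -0.32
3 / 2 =1.50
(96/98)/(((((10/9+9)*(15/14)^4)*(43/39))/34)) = 60928/26875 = 2.27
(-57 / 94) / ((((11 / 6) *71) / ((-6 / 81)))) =38 / 110121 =0.00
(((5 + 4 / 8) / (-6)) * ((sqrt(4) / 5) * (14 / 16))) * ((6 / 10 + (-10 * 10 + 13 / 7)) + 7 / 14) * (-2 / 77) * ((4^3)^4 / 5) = -7122976768 / 2625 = -2713514.96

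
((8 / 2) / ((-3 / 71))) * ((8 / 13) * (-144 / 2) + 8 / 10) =4118.73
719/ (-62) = -11.60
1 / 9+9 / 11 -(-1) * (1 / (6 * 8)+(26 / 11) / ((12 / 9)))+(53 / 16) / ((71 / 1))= 155735 / 56232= 2.77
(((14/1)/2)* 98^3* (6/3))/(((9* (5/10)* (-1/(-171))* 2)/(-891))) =-223068151152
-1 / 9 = -0.11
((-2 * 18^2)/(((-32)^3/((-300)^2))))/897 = 151875/76544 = 1.98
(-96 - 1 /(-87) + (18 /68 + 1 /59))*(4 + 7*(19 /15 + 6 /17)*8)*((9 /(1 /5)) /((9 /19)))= -3831757177106 /4450311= -861008.85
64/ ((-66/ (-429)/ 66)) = 27456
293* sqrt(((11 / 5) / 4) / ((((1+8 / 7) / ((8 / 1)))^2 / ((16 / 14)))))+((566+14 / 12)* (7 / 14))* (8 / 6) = 1245.36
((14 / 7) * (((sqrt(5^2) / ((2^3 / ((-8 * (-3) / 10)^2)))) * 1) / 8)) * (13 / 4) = 117 / 40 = 2.92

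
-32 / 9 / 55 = -32 / 495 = -0.06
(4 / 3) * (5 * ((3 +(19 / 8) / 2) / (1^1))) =335 / 12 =27.92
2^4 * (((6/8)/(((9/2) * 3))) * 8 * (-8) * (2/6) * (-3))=512/9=56.89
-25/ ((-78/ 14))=175/ 39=4.49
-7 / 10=-0.70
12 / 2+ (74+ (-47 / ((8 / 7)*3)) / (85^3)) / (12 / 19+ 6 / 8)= 23044420249 / 386898750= 59.56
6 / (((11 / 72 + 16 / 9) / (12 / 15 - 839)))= -1810512 / 695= -2605.05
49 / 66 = 0.74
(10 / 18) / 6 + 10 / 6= 95 / 54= 1.76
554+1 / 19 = 10527 / 19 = 554.05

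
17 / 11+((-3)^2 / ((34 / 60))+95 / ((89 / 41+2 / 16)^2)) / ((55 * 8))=688146463 / 424122732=1.62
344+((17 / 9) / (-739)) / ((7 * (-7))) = 112109273 / 325899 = 344.00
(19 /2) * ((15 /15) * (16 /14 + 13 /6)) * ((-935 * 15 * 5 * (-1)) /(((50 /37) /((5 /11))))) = 41529725 /56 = 741602.23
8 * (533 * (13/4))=13858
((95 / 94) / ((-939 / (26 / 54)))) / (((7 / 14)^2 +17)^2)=-9880 / 5673164751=-0.00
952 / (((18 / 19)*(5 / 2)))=18088 / 45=401.96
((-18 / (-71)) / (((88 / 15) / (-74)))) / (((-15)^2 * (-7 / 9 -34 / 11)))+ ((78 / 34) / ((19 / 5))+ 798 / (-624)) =-3066771031 / 4567336280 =-0.67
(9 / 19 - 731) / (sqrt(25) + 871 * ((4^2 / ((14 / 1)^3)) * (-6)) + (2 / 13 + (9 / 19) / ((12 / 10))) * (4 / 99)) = 1225440216 / 42691991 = 28.70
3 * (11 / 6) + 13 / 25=301 / 50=6.02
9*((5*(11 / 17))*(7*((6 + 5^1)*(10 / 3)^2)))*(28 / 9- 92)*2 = -677600000 / 153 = -4428758.17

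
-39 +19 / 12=-37.42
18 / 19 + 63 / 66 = 795 / 418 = 1.90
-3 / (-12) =1 / 4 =0.25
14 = 14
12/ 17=0.71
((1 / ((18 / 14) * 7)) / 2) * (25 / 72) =0.02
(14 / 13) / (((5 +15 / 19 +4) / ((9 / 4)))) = 399 / 1612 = 0.25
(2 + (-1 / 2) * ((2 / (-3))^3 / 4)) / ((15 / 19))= 209 / 81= 2.58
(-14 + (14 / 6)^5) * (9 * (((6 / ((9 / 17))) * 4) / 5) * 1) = 364616 / 81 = 4501.43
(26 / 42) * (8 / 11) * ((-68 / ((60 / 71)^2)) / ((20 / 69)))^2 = 50504521638493 / 1039500000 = 48585.40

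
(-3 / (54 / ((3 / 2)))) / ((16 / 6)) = -1 / 32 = -0.03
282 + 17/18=5093/18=282.94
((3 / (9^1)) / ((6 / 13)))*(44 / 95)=286 / 855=0.33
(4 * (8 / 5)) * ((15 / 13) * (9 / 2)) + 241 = 3565 / 13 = 274.23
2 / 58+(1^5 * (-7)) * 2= -405 / 29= -13.97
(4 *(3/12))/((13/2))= 2/13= 0.15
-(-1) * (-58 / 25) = -58 / 25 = -2.32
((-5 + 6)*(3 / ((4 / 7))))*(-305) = -6405 / 4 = -1601.25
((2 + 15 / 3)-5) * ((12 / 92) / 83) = 6 / 1909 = 0.00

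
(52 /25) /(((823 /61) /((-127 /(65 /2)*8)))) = -495808 /102875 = -4.82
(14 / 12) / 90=7 / 540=0.01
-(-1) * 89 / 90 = 89 / 90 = 0.99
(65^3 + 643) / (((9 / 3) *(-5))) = -91756 / 5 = -18351.20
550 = 550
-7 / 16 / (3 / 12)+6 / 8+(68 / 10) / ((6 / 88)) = 1481 / 15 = 98.73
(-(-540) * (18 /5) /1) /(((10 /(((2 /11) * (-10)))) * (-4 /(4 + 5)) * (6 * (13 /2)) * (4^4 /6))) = 2187 /4576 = 0.48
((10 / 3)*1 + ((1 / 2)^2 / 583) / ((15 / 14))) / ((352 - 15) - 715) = -58307 / 6611220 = -0.01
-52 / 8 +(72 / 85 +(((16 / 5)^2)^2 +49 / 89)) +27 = 239725811 / 1891250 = 126.76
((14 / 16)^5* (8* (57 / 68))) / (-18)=-319333 / 1671168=-0.19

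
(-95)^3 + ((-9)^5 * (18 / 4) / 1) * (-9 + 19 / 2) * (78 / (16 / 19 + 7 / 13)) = -5704100903 / 682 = -8363784.32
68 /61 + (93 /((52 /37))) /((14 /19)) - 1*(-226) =14073831 /44408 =316.92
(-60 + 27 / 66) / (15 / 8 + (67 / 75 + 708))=-393300 / 4691071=-0.08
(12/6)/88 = 1/44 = 0.02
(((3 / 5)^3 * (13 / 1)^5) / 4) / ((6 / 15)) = 10024911 / 200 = 50124.56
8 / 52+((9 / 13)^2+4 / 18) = 1301 / 1521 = 0.86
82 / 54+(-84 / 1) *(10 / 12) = -1849 / 27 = -68.48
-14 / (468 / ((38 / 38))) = -7 / 234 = -0.03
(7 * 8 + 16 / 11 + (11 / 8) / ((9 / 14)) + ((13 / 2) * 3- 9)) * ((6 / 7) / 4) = 27757 / 1848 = 15.02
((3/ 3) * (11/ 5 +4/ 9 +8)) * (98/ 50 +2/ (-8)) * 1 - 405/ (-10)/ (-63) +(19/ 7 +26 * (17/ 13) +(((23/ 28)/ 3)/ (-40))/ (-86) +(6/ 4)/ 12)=392974823/ 7224000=54.40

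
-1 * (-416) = 416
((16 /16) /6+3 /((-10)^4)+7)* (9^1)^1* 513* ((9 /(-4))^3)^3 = -128196994663958139 /2621440000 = -48903272.50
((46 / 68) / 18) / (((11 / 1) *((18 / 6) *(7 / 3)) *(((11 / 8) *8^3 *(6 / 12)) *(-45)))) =-0.00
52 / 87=0.60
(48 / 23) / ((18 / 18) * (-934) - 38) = -4 / 1863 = -0.00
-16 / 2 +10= 2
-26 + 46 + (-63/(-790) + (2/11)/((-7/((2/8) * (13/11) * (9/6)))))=26856517/1338260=20.07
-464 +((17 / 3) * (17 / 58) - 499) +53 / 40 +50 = -3166849 / 3480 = -910.01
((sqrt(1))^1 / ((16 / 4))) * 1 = 0.25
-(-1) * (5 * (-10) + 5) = -45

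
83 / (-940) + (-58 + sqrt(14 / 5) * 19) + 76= 16837 / 940 + 19 * sqrt(70) / 5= 49.70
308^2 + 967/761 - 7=72187144/761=94858.27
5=5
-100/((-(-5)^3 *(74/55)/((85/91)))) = -1870/3367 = -0.56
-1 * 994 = -994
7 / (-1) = -7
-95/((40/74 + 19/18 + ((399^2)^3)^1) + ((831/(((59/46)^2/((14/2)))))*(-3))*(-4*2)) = -220242870/9354393320896335799897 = -0.00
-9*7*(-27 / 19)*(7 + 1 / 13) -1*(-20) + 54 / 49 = 7923506 / 12103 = 654.67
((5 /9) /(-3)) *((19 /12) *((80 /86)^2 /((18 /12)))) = -76000 /449307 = -0.17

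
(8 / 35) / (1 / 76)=608 / 35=17.37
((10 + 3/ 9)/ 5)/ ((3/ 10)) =62/ 9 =6.89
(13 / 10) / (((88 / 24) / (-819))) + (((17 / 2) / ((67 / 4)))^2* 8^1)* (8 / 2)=-139314029 / 493790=-282.13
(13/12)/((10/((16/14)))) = 0.12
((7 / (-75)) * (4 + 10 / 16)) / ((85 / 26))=-3367 / 25500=-0.13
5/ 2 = 2.50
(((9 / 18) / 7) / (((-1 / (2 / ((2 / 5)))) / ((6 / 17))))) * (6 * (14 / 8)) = -45 / 34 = -1.32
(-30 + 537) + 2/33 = 16733/33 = 507.06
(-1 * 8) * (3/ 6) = -4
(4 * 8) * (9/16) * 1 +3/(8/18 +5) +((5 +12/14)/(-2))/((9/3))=5167/294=17.57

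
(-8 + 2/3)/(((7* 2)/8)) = -88/21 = -4.19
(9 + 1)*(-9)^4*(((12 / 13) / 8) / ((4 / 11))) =1082565 / 52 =20818.56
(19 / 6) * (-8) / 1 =-76 / 3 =-25.33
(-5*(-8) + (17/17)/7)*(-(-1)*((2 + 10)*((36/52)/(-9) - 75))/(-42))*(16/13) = 8776192/8281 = 1059.80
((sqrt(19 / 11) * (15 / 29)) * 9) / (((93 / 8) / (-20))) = -7200 * sqrt(209) / 9889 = -10.53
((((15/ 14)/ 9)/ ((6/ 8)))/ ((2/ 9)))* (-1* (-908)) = 4540/ 7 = 648.57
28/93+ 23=23.30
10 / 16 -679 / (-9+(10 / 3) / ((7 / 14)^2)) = -16231 / 104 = -156.07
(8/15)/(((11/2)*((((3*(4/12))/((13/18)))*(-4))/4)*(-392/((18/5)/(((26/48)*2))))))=8/13475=0.00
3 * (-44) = -132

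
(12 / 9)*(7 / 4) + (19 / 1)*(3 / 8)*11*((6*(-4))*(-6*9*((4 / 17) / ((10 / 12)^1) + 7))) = 188623513 / 255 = 739700.05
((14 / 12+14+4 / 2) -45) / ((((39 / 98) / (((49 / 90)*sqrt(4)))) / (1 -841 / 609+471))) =-566108123 / 15795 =-35840.97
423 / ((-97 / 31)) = -13113 / 97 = -135.19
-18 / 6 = -3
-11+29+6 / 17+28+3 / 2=1627 / 34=47.85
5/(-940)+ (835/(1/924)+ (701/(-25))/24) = 21757394903/28200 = 771538.83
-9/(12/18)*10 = -135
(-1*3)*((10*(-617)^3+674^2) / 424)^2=-4136225837907822987 / 44944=-92030656770821.98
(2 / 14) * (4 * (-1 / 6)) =-2 / 21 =-0.10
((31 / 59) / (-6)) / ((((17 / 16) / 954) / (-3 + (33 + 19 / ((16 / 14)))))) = -3677034 / 1003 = -3666.04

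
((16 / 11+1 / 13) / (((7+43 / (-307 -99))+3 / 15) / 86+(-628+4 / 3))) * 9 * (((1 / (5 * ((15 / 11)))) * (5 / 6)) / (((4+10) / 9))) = -7373511 / 4266173561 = -0.00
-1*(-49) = 49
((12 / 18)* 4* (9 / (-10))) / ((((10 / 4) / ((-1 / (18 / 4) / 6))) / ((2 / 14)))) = 8 / 1575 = 0.01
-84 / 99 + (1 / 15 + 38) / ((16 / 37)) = 76719 / 880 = 87.18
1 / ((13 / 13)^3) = 1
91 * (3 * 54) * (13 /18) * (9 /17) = 95823 /17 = 5636.65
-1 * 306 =-306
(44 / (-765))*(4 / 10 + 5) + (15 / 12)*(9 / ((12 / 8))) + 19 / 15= 21563 / 2550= 8.46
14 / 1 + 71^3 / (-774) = -347075 / 774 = -448.42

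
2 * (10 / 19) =20 / 19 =1.05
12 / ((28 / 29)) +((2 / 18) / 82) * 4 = 32117 / 2583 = 12.43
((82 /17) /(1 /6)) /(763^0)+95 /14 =35.73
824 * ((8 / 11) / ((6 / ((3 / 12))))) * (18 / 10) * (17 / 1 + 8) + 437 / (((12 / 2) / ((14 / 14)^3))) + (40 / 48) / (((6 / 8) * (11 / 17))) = 237241 / 198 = 1198.19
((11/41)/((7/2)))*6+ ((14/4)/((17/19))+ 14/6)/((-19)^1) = 0.13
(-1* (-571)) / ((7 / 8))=4568 / 7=652.57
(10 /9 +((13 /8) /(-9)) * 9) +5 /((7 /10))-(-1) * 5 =5861 /504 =11.63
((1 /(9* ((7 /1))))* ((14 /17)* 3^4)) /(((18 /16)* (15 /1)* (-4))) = -4 /255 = -0.02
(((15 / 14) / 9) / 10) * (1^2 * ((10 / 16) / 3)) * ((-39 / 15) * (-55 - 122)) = 767 / 672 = 1.14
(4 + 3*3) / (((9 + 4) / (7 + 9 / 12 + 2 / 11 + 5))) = 569 / 44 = 12.93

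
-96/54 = -16/9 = -1.78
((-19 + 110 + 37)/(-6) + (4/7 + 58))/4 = 391/42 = 9.31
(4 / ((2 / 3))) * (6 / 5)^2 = 8.64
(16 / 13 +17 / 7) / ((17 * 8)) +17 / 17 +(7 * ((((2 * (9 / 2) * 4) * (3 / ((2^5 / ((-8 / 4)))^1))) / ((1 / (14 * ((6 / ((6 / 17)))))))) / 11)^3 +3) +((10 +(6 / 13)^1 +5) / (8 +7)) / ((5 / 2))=-4489835763451821 / 205905700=-21805300.99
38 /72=19 /36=0.53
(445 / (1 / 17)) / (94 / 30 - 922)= -113475 / 13783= -8.23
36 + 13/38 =1381/38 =36.34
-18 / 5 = -3.60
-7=-7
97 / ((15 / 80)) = 517.33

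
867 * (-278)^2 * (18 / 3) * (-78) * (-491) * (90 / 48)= 28869369996870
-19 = -19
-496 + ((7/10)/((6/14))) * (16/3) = -21928/45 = -487.29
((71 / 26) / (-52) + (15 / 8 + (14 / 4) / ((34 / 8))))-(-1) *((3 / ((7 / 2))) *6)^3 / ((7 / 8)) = 1090593906 / 6898073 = 158.10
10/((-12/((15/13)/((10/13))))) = -5/4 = -1.25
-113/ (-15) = 113/ 15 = 7.53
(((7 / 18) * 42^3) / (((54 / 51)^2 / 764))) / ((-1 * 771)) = -530131196 / 20817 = -25466.26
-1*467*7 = -3269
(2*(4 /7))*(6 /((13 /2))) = 96 /91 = 1.05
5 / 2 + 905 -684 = 447 / 2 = 223.50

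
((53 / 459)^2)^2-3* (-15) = 45.00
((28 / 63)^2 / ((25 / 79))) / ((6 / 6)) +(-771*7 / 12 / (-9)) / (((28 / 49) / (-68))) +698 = -42509369 / 8100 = -5248.07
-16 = -16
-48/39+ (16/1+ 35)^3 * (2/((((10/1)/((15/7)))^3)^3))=-131345769043/134296804096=-0.98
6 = 6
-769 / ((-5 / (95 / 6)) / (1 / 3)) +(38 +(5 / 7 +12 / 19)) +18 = 2080549 / 2394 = 869.07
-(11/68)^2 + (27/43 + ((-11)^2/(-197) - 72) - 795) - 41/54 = -917744458157/1057587408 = -867.77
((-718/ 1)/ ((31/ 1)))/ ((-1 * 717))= 718/ 22227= 0.03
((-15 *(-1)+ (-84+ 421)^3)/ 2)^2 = 366201192595456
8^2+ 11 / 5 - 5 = 306 / 5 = 61.20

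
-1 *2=-2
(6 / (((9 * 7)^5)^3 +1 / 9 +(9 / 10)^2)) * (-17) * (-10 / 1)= 918000 / 879732732574030927347535507129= 0.00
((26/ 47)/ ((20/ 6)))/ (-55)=-39/ 12925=-0.00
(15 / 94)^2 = 225 / 8836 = 0.03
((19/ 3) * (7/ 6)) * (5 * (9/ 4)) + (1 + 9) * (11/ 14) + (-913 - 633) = -81481/ 56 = -1455.02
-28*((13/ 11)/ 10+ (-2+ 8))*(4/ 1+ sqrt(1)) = -9422/ 11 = -856.55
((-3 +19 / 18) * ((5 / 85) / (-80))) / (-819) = -1 / 572832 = -0.00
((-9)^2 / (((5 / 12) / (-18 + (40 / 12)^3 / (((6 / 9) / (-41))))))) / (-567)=82648 / 105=787.12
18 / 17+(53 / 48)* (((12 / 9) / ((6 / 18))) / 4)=1765 / 816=2.16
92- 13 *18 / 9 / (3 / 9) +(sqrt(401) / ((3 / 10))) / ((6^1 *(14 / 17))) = 85 *sqrt(401) / 126 +14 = 27.51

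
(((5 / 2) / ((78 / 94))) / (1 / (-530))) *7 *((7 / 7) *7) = -3051475 / 39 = -78242.95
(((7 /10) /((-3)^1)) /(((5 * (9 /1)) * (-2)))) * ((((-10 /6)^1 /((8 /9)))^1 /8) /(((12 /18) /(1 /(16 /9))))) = -21 /40960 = -0.00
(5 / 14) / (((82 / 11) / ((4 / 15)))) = 11 / 861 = 0.01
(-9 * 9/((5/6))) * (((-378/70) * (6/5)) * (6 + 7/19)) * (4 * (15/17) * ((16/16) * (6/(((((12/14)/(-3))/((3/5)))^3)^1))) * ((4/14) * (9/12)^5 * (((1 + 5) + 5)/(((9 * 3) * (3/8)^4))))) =-1098820.18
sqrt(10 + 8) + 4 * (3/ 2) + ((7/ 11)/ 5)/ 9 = 3 * sqrt(2) + 2977/ 495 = 10.26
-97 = -97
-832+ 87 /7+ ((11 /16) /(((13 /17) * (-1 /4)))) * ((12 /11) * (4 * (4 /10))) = -375761 /455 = -825.85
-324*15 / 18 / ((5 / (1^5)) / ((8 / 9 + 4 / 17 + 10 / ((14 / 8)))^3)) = -785733016448 / 45499293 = -17269.13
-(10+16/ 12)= -34/ 3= -11.33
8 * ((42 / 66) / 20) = 14 / 55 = 0.25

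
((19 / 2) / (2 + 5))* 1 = 19 / 14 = 1.36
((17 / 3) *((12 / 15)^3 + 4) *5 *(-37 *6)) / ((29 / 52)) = -36894624 / 725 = -50889.14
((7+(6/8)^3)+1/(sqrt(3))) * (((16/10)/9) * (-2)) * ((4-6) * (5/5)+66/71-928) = 351808 * sqrt(3)/3195+522215/213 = 2642.43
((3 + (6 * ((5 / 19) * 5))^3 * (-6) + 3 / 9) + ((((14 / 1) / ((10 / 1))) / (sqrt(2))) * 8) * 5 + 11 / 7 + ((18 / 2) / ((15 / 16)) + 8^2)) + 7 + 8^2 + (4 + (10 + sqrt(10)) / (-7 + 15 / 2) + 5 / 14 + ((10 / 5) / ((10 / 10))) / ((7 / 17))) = -3995074871 / 1440390 + 2 * sqrt(10) + 28 * sqrt(2) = -2727.68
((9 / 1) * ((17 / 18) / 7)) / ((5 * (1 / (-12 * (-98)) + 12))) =1428 / 70565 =0.02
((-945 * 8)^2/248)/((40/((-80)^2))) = 1143072000/31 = 36873290.32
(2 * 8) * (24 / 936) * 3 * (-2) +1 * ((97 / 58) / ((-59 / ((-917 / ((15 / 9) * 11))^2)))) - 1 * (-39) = -4626263011 / 134570150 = -34.38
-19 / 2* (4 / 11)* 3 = -114 / 11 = -10.36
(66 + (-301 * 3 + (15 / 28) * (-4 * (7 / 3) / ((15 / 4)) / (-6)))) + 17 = -7378 / 9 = -819.78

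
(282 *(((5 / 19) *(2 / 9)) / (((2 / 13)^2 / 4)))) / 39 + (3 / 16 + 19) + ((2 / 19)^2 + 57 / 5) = 26527583 / 259920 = 102.06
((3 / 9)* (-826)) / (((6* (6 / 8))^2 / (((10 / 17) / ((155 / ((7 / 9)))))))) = -46256 / 1152549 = -0.04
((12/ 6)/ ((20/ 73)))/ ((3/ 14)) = 34.07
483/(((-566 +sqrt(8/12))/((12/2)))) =-2460402/480533-1449 * sqrt(6)/480533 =-5.13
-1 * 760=-760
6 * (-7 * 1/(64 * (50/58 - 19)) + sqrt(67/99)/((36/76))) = 609/16832 + 38 * sqrt(737)/99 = 10.46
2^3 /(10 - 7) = 8 /3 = 2.67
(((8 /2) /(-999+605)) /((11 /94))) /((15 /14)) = -2632 /32505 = -0.08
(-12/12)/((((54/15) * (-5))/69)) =23/6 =3.83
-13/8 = -1.62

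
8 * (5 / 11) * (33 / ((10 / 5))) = 60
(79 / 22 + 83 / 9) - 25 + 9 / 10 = -5587 / 495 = -11.29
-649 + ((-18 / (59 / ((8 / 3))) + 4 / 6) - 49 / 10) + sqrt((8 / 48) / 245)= -1157663 / 1770 + sqrt(30) / 210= -654.02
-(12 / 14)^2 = -36 / 49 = -0.73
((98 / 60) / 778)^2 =2401 / 544755600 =0.00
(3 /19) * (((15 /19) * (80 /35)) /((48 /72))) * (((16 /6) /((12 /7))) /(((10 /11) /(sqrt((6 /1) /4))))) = 132 * sqrt(6) /361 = 0.90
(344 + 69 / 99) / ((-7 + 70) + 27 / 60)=227500 / 41877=5.43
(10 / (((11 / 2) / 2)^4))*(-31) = -79360 / 14641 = -5.42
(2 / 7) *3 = 6 / 7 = 0.86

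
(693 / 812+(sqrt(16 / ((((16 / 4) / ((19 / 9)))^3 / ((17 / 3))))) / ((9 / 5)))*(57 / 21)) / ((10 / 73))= 7227 / 1160+26353*sqrt(969) / 20412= 46.42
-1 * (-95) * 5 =475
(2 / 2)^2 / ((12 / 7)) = 7 / 12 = 0.58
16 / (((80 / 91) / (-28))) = -2548 / 5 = -509.60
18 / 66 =0.27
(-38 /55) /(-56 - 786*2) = 19 /44770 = 0.00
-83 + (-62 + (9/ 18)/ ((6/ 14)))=-863/ 6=-143.83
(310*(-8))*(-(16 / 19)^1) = 2088.42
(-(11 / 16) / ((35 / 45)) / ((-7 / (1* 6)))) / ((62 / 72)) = 2673 / 3038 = 0.88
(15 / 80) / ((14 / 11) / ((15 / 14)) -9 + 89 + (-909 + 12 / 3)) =-495 / 2174864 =-0.00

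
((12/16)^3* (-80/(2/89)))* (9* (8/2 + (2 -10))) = 108135/2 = 54067.50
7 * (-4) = -28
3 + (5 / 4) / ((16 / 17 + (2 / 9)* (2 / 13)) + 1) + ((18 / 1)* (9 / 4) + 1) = 709307 / 15716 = 45.13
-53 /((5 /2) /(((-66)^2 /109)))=-461736 /545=-847.22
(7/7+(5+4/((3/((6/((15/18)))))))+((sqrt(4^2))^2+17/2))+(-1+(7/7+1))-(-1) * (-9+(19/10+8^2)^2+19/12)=328237/75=4376.49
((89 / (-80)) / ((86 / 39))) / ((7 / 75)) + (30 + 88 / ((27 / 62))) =58948357 / 260064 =226.67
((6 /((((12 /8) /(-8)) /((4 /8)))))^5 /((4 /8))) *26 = -54525952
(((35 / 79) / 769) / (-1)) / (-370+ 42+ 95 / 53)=1855 / 1050324039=0.00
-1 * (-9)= 9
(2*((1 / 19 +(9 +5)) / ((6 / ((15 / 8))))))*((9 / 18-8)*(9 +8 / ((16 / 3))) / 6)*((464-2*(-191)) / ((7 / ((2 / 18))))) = -941175 / 608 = -1547.99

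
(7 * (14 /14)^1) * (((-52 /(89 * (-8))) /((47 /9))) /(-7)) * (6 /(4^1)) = -351 /16732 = -0.02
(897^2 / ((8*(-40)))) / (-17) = 804609 / 5440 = 147.91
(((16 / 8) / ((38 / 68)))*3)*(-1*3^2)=-1836 / 19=-96.63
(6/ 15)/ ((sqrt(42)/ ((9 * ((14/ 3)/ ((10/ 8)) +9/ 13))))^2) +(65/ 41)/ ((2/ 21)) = 385062549/ 12125750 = 31.76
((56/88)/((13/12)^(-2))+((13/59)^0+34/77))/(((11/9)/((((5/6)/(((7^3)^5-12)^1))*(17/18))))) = 2062525/6948606986919170496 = 0.00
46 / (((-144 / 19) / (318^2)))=-613766.50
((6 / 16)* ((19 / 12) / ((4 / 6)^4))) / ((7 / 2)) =1539 / 1792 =0.86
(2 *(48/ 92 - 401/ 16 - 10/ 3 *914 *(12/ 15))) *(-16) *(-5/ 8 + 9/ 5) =127741723/ 1380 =92566.47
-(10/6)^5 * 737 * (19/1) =-43759375/243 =-180079.73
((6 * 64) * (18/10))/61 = 3456/305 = 11.33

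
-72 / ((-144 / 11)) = 11 / 2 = 5.50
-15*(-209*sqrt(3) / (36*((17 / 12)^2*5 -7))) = 660*sqrt(3) / 23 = 49.70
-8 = -8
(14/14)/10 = 0.10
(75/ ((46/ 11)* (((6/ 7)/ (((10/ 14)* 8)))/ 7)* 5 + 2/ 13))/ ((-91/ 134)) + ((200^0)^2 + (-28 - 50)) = -62777/ 241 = -260.49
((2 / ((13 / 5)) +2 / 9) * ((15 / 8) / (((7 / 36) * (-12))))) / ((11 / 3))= -0.22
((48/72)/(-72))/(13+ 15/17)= -17/25488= -0.00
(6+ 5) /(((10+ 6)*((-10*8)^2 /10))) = 11 /10240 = 0.00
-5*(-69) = 345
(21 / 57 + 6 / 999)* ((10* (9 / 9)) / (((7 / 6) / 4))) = 12.84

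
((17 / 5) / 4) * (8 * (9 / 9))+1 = 39 / 5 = 7.80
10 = 10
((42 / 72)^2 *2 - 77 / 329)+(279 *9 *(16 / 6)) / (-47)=-142.02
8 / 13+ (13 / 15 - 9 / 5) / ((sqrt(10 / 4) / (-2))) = 8 / 13+ 28 * sqrt(10) / 75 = 1.80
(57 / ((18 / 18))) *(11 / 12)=209 / 4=52.25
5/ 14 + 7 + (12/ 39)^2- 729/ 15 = -486783/ 11830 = -41.15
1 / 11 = 0.09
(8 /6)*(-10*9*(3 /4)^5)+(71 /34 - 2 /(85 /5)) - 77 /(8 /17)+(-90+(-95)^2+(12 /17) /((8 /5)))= 19029795 /2176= 8745.31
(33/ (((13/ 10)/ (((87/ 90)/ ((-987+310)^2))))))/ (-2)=-319/ 11916554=-0.00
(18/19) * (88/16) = 5.21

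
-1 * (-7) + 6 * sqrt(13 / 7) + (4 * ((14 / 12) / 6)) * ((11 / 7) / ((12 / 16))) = 6 * sqrt(91) / 7 + 233 / 27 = 16.81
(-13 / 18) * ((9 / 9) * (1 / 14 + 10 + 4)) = -2561 / 252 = -10.16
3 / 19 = 0.16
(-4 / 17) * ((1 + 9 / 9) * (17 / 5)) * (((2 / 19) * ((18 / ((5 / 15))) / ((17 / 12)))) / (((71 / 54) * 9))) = -0.54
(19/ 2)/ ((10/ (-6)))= -57/ 10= -5.70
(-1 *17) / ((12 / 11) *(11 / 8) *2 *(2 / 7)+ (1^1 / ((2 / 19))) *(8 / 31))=-3689 / 718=-5.14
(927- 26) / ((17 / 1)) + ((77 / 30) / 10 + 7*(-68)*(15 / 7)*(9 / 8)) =-328273 / 300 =-1094.24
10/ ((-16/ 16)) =-10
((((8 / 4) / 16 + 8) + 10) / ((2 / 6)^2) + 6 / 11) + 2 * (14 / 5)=74479 / 440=169.27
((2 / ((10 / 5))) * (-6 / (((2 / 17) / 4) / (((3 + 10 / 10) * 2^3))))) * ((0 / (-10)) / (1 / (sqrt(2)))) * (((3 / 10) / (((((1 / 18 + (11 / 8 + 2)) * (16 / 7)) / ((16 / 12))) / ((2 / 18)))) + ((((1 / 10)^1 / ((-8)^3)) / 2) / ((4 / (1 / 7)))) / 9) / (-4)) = 0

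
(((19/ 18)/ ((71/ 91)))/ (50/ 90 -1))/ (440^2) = -1729/ 109964800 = -0.00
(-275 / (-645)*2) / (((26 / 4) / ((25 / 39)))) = 0.08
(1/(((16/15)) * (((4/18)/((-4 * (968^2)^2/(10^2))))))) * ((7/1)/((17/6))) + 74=-31114620288622/85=-366054356336.73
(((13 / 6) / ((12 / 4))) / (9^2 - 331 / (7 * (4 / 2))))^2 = 8281 / 52229529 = 0.00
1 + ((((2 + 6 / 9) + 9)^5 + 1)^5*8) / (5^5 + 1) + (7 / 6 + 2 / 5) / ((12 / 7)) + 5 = 63948614272316438214460089967549662940769 / 52972483862376360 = 1207204374981854702592158.00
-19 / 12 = -1.58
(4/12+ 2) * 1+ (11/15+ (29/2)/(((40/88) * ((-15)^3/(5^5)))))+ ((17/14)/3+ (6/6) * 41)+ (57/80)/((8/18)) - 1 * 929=-55185731/60480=-912.46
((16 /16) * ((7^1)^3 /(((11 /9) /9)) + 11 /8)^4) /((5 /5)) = 2445805751342533650625 /59969536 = 40784136654693.04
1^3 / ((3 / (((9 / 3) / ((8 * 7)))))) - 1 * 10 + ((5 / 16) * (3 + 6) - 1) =-8.17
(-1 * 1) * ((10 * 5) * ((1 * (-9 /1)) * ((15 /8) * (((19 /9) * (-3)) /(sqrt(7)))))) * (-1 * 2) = 21375 * sqrt(7) /14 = 4039.50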